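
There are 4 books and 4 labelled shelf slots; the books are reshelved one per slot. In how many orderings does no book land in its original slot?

By inclusion-exclusion, !4 = Σ (-1)^k · 4!/k! for k=0..4
= 4! - 4!/1! + 4!/2! - 4!/3! + 4!/4!
= 24 - 24 + 12 - 4 + 1
= 9

9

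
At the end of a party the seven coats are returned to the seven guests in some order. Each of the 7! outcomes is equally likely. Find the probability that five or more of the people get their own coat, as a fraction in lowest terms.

11/2520

Favorable outcomes: Σ_{i≥5} C(7,i)·!(7-i) = 21·1 + 7·0 + 1·1 = 22.
Total outcomes: 7! = 5040.
Probability = 22/5040 = 11/2520.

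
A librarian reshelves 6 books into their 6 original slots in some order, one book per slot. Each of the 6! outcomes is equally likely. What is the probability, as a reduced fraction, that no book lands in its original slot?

53/144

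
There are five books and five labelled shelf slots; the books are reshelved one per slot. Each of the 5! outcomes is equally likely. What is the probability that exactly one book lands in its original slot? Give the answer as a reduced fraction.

Favorable outcomes: C(5,1)·!4 = 5·9 = 45.
Total outcomes: 5! = 120.
Probability = 45/120 = 3/8.

3/8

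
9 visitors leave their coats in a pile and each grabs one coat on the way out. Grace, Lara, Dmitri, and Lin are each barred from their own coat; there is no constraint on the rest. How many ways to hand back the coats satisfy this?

229080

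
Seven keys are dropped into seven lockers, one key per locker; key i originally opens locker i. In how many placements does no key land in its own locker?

The number of derangements of 7 is !7 = Σ_{k=0}^{7} (-1)^k·7!/k!
= 7! - 7!/1! + 7!/2! - 7!/3! + 7!/4! - 7!/5! + 7!/6! - 7!/7!
= 5040 - 5040 + 2520 - 840 + 210 - 42 + 7 - 1
= 1854

1854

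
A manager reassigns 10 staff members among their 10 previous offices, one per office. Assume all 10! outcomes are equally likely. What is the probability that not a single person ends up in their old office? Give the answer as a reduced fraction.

Favorable outcomes: !10 = 1334961.
Total outcomes: 10! = 3628800.
Probability = 1334961/3628800 = 16481/44800.

16481/44800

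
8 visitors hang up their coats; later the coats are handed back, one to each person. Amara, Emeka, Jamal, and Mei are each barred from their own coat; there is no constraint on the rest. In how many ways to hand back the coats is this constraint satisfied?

24024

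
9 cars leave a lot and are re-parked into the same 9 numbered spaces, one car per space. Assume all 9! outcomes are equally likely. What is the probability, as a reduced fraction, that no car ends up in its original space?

16687/45360

Favorable outcomes: !9 = 133496.
Total outcomes: 9! = 362880.
Probability = 133496/362880 = 16687/45360.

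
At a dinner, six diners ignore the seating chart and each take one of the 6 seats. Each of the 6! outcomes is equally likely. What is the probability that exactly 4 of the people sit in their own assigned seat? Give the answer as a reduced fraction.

Favorable outcomes: C(6,4)·!2 = 15·1 = 15.
Total outcomes: 6! = 720.
Probability = 15/720 = 1/48.

1/48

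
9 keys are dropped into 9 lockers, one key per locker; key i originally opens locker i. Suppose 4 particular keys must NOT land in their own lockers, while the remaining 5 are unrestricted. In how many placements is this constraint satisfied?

229080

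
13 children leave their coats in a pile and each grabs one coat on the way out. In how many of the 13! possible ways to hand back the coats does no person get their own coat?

The number of derangements of 13 is !13 = Σ_{k=0}^{13} (-1)^k·13!/k!
= 13! - 13!/1! + 13!/2! - 13!/3! + 13!/4! - 13!/5! + 13!/6! - 13!/7! + 13!/8! - 13!/9! + 13!/10! - 13!/11! + 13!/12! - 13!/13!
= 6227020800 - 6227020800 + 3113510400 - 1037836800 + 259459200 - 51891840 + 8648640 - 1235520 + 154440 - 17160 + 1716 - 156 + 13 - 1
= 2290792932

2290792932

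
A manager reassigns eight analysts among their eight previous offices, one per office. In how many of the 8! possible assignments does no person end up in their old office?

Use !n = (n-1)(!(n-1) + !(n-2)).
!8 = 7·(1854 + 265) = 7·2119 = 14833

14833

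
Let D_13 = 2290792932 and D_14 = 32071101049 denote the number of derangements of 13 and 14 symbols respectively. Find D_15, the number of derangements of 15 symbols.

481066515734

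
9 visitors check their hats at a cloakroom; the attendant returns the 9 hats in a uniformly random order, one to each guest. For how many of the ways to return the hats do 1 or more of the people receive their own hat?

# with exactly i fixed is C(9,i)·!(9-i); sum over i=1..9:
  i=1: C(9,1)·!8 = 9·14833 = 133497
  i=2: C(9,2)·!7 = 36·1854 = 66744
  i=3: C(9,3)·!6 = 84·265 = 22260
  i=4: C(9,4)·!5 = 126·44 = 5544
  i=5: C(9,5)·!4 = 126·9 = 1134
  i=6: C(9,6)·!3 = 84·2 = 168
  i=7: C(9,7)·!2 = 36·1 = 36
  i=8: C(9,8)·!1 = 9·0 = 0
  i=9: C(9,9)·!0 = 1·1 = 1
Total = 229384.

229384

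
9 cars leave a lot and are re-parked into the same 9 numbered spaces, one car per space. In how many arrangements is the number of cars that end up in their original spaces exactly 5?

Choose which 5 of the 9 are fixed: C(9,5) = 126.
The remaining 4 must be deranged: !4 = 9.
Total: 126 × 9 = 1134.

1134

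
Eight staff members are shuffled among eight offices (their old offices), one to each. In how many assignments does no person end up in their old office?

14833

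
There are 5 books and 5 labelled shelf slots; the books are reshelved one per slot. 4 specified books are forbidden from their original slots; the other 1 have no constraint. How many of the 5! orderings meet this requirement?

Let A_j be the event that the j-th constrained one is fixed. By inclusion-exclusion over the 4 events:
Σ_{j=0}^{4} (-1)^j C(4,j)(5-j)!
= C(4,0)·5! - C(4,1)·4! + C(4,2)·3! - C(4,3)·2! + C(4,4)·1!
= 120 - 96 + 36 - 8 + 1
= 53

53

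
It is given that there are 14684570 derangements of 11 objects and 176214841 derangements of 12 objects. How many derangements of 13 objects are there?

!13 = (13-1)·(!12 + !11) = 12·(176214841 + 14684570) = 12·190899411 = 2290792932.

2290792932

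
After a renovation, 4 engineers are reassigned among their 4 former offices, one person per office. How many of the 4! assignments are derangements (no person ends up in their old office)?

9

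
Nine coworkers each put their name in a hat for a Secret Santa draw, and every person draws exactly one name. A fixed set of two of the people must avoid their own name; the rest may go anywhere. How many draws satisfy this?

287280

Let A_j be the event that the j-th constrained one is fixed. By inclusion-exclusion over the 2 events:
Σ_{j=0}^{2} (-1)^j C(2,j)(9-j)!
= C(2,0)·9! - C(2,1)·8! + C(2,2)·7!
= 362880 - 80640 + 5040
= 287280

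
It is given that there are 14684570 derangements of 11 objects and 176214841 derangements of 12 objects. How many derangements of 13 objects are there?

2290792932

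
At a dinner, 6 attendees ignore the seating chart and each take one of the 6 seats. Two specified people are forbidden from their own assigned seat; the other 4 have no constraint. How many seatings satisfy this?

Let A_j be the event that the j-th constrained one is fixed. By inclusion-exclusion over the 2 events:
Σ_{j=0}^{2} (-1)^j C(2,j)(6-j)!
= C(2,0)·6! - C(2,1)·5! + C(2,2)·4!
= 720 - 240 + 24
= 504

504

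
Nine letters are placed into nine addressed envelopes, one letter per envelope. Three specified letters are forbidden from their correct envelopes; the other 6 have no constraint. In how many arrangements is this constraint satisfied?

Inclusion-exclusion on the 3 forbidden self-matches:
Σ_{j=0}^{3} (-1)^j C(3,j)(9-j)!
= C(3,0)·9! - C(3,1)·8! + C(3,2)·7! - C(3,3)·6!
= 362880 - 120960 + 15120 - 720
= 256320

256320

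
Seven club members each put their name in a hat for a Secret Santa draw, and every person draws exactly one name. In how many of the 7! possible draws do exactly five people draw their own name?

21

Pick the 5 fixed positions: C(7,5) = 21 ways.
The remaining 2 must be deranged: !2 = 1.
Total: 21 × 1 = 21.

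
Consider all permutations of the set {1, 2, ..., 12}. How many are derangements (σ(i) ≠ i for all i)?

176214841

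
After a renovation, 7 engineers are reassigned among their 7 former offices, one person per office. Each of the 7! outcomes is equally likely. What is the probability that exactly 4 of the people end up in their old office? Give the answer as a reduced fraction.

Favorable outcomes: C(7,4)·!3 = 35·2 = 70.
Total outcomes: 7! = 5040.
Probability = 70/5040 = 1/72.

1/72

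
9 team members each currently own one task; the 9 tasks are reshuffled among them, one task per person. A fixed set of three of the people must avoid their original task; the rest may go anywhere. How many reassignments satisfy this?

256320

Let A_j be the event that the j-th constrained one is fixed. By inclusion-exclusion over the 3 events:
Σ_{j=0}^{3} (-1)^j C(3,j)(9-j)!
= C(3,0)·9! - C(3,1)·8! + C(3,2)·7! - C(3,3)·6!
= 362880 - 120960 + 15120 - 720
= 256320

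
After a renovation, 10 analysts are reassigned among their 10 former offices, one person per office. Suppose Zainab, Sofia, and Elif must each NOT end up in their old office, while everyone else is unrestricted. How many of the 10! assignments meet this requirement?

Inclusion-exclusion on the 3 forbidden self-matches:
Σ_{j=0}^{3} (-1)^j C(3,j)(10-j)!
= C(3,0)·10! - C(3,1)·9! + C(3,2)·8! - C(3,3)·7!
= 3628800 - 1088640 + 120960 - 5040
= 2656080

2656080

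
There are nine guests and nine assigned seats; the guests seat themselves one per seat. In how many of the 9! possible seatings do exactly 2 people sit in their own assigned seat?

Choose which 2 of the 9 are fixed: C(9,2) = 36.
The other 7 form a derangement: !7 = 1854.
Total: 36 × 1854 = 66744.

66744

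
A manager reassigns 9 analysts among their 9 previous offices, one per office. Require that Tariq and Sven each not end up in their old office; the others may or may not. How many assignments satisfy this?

287280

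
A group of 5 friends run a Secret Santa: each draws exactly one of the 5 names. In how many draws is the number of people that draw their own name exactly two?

20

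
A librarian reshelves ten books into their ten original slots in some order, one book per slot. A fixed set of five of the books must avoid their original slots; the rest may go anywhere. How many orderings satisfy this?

2170680

Inclusion-exclusion on the 5 forbidden self-matches:
Σ_{j=0}^{5} (-1)^j C(5,j)(10-j)!
= C(5,0)·10! - C(5,1)·9! + C(5,2)·8! - C(5,3)·7! + C(5,4)·6! - C(5,5)·5!
= 3628800 - 1814400 + 403200 - 50400 + 3600 - 120
= 2170680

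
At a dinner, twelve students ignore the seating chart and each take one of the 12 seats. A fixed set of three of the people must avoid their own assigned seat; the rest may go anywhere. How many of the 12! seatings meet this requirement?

Let A_j be the event that the j-th constrained one is fixed. By inclusion-exclusion over the 3 events:
Σ_{j=0}^{3} (-1)^j C(3,j)(12-j)!
= C(3,0)·12! - C(3,1)·11! + C(3,2)·10! - C(3,3)·9!
= 479001600 - 119750400 + 10886400 - 362880
= 369774720

369774720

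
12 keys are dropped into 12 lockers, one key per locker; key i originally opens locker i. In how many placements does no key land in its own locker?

176214841

Recurrence: !12 = 11·(!11 + !10).
!12 = 11·(14684570 + 1334961) = 11·16019531 = 176214841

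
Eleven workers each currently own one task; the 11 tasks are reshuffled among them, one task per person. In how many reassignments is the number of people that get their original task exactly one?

Pick the single fixed position: C(11,1) = 11 ways.
The other 10 form a derangement: !10 = 1334961.
Total: 11 × 1334961 = 14684571.

14684571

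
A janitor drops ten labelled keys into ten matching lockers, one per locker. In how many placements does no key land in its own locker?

1334961

The subfactorial !10 = [10!/e] (nearest integer).
10! = 3628800, and 3628800/e ≈ 1334960.92, so !10 = 1334961.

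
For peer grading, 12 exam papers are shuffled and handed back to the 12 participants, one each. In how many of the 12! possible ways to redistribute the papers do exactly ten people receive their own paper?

66

Pick the 10 fixed positions: C(12,10) = 66 ways.
The other 2 form a derangement: !2 = 1.
Total: 66 × 1 = 66.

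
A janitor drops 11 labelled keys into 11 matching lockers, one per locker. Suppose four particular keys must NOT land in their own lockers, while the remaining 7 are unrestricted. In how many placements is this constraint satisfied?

27422640

Let A_j be the event that the j-th constrained one is fixed. By inclusion-exclusion over the 4 events:
Σ_{j=0}^{4} (-1)^j C(4,j)(11-j)!
= C(4,0)·11! - C(4,1)·10! + C(4,2)·9! - C(4,3)·8! + C(4,4)·7!
= 39916800 - 14515200 + 2177280 - 161280 + 5040
= 27422640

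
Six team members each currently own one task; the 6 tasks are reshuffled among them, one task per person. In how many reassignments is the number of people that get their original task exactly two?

Pick the 2 fixed positions: C(6,2) = 15 ways.
The other 4 form a derangement: !4 = 9.
Total: 15 × 9 = 135.

135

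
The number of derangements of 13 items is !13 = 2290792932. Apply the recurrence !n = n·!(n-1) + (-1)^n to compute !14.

32071101049

!14 = 14·2290792932 + 1 = 32071101049.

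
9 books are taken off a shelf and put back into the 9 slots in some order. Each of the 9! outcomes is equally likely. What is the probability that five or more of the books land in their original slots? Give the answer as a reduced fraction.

1339/362880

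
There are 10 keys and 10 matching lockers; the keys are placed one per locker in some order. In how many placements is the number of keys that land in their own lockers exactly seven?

240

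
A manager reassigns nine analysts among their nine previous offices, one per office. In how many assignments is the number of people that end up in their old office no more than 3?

# with exactly i fixed is C(9,i)·!(9-i); sum over i=0..3:
  i=0: C(9,0)·!9 = 1·133496 = 133496
  i=1: C(9,1)·!8 = 9·14833 = 133497
  i=2: C(9,2)·!7 = 36·1854 = 66744
  i=3: C(9,3)·!6 = 84·265 = 22260
Total = 355997.

355997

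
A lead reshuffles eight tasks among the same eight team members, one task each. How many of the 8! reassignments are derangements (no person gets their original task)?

14833

!8 is the nearest integer to 8!/e.
8! = 40320, and 40320/e ≈ 14832.90, so !8 = 14833.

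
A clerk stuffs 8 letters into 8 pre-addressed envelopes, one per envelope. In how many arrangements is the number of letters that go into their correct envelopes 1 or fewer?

29665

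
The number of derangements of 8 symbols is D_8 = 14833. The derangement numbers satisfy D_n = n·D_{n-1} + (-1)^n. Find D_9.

133496

D_9 = 9·14833 - 1 = 133496.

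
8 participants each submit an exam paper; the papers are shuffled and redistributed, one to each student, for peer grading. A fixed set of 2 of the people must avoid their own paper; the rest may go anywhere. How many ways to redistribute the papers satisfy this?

Let A_j be the event that the j-th constrained one is fixed. By inclusion-exclusion over the 2 events:
Σ_{j=0}^{2} (-1)^j C(2,j)(8-j)!
= C(2,0)·8! - C(2,1)·7! + C(2,2)·6!
= 40320 - 10080 + 720
= 30960

30960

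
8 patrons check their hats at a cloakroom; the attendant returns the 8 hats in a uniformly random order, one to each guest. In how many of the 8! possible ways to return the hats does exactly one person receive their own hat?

Pick the single fixed position: C(8,1) = 8 ways.
The remaining 7 must be deranged: !7 = 1854.
Total: 8 × 1854 = 14832.

14832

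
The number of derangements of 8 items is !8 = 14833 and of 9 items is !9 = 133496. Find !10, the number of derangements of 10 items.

1334961

!10 = (10-1)·(!9 + !8) = 9·(133496 + 14833) = 9·148329 = 1334961.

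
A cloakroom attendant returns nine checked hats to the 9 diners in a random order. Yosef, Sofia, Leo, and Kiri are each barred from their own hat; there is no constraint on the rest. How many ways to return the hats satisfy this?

229080

Inclusion-exclusion on the 4 forbidden self-matches:
Σ_{j=0}^{4} (-1)^j C(4,j)(9-j)!
= C(4,0)·9! - C(4,1)·8! + C(4,2)·7! - C(4,3)·6! + C(4,4)·5!
= 362880 - 161280 + 30240 - 2880 + 120
= 229080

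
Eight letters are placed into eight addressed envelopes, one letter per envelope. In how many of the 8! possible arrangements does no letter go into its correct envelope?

14833

Recurrence: !8 = 8·!7 + (-1)^8.
!8 = 8·1854 + 1 = 14833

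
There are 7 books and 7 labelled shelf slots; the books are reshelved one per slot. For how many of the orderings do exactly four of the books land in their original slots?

70

Pick the 4 fixed positions: C(7,4) = 35 ways.
The other 3 form a derangement: !3 = 2.
Total: 35 × 2 = 70.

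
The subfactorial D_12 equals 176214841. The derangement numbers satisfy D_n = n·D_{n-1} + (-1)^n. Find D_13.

2290792932

D_13 = 13·176214841 - 1 = 2290792932.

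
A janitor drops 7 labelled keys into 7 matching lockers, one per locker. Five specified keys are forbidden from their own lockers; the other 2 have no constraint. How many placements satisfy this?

2428

Let A_j be the event that the j-th constrained one is fixed. By inclusion-exclusion over the 5 events:
Σ_{j=0}^{5} (-1)^j C(5,j)(7-j)!
= C(5,0)·7! - C(5,1)·6! + C(5,2)·5! - C(5,3)·4! + C(5,4)·3! - C(5,5)·2!
= 5040 - 3600 + 1200 - 240 + 30 - 2
= 2428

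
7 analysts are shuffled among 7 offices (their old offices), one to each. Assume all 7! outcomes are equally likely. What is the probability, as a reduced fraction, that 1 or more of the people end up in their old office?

Favorable outcomes: Σ_{i≥1} C(7,i)·!(7-i) = 7·265 + 21·44 + 35·9 + 35·2 + 21·1 + 7·0 + 1·1 = 3186.
Total outcomes: 7! = 5040.
Probability = 3186/5040 = 177/280.

177/280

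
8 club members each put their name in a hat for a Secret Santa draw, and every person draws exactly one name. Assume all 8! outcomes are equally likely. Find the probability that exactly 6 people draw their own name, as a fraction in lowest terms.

Favorable outcomes: C(8,6)·!2 = 28·1 = 28.
Total outcomes: 8! = 40320.
Probability = 28/40320 = 1/1440.

1/1440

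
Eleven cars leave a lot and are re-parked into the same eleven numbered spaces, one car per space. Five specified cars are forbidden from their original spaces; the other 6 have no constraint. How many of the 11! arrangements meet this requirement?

Let A_j be the event that the j-th constrained one is fixed. By inclusion-exclusion over the 5 events:
Σ_{j=0}^{5} (-1)^j C(5,j)(11-j)!
= C(5,0)·11! - C(5,1)·10! + C(5,2)·9! - C(5,3)·8! + C(5,4)·7! - C(5,5)·6!
= 39916800 - 18144000 + 3628800 - 403200 + 25200 - 720
= 25022880

25022880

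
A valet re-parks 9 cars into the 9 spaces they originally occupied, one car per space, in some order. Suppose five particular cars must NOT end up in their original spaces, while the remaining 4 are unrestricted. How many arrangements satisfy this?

Let A_j be the event that the j-th constrained one is fixed. By inclusion-exclusion over the 5 events:
Σ_{j=0}^{5} (-1)^j C(5,j)(9-j)!
= C(5,0)·9! - C(5,1)·8! + C(5,2)·7! - C(5,3)·6! + C(5,4)·5! - C(5,5)·4!
= 362880 - 201600 + 50400 - 7200 + 600 - 24
= 205056

205056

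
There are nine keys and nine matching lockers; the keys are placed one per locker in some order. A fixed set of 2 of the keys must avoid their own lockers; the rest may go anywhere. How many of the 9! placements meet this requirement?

287280

Let A_j be the event that the j-th constrained one is fixed. By inclusion-exclusion over the 2 events:
Σ_{j=0}^{2} (-1)^j C(2,j)(9-j)!
= C(2,0)·9! - C(2,1)·8! + C(2,2)·7!
= 362880 - 80640 + 5040
= 287280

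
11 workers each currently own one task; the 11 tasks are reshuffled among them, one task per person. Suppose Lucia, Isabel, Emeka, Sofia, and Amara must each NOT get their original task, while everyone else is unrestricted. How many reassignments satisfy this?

25022880

Inclusion-exclusion on the 5 forbidden self-matches:
Σ_{j=0}^{5} (-1)^j C(5,j)(11-j)!
= C(5,0)·11! - C(5,1)·10! + C(5,2)·9! - C(5,3)·8! + C(5,4)·7! - C(5,5)·6!
= 39916800 - 18144000 + 3628800 - 403200 + 25200 - 720
= 25022880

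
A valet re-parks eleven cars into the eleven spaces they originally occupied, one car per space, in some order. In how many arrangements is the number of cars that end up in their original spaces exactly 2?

7342280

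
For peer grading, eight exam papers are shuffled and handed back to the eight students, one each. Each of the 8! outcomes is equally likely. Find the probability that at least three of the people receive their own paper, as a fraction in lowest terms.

647/8064

Favorable outcomes: Σ_{i≥3} C(8,i)·!(8-i) = 56·44 + 70·9 + 56·2 + 28·1 + 8·0 + 1·1 = 3235.
Total outcomes: 8! = 40320.
Probability = 3235/40320 = 647/8064.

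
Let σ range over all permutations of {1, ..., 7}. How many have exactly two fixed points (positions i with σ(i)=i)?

924

Pick the 2 fixed positions: C(7,2) = 21 ways.
The remaining 5 must be deranged: !5 = 44.
Total: 21 × 44 = 924.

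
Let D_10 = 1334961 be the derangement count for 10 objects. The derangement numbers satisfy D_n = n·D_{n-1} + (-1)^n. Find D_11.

14684570

D_11 = 11·1334961 - 1 = 14684570.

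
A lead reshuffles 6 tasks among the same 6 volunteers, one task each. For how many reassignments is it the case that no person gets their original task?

!6 is the nearest integer to 6!/e.
6! = 720, and 720/e ≈ 264.87, so !6 = 265.

265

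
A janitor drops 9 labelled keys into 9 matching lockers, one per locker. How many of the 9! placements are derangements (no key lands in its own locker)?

133496

!9 = 9! · Σ_{k=0}^{9} (-1)^k/k!
= 9! - 9!/1! + 9!/2! - 9!/3! + 9!/4! - 9!/5! + 9!/6! - 9!/7! + 9!/8! - 9!/9!
= 362880 - 362880 + 181440 - 60480 + 15120 - 3024 + 504 - 72 + 9 - 1
= 133496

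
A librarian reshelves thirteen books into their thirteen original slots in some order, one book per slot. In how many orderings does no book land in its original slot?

2290792932

!13 = 13! · Σ_{k=0}^{13} (-1)^k/k!
= 13! - 13!/1! + 13!/2! - 13!/3! + 13!/4! - 13!/5! + 13!/6! - 13!/7! + 13!/8! - 13!/9! + 13!/10! - 13!/11! + 13!/12! - 13!/13!
= 6227020800 - 6227020800 + 3113510400 - 1037836800 + 259459200 - 51891840 + 8648640 - 1235520 + 154440 - 17160 + 1716 - 156 + 13 - 1
= 2290792932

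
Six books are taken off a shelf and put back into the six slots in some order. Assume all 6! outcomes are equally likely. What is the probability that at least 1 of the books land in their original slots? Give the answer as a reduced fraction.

Favorable outcomes: Σ_{i≥1} C(6,i)·!(6-i) = 6·44 + 15·9 + 20·2 + 15·1 + 6·0 + 1·1 = 455.
Total outcomes: 6! = 720.
Probability = 455/720 = 91/144.

91/144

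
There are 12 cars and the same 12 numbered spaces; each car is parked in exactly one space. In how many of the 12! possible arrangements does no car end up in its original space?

!12 is the nearest integer to 12!/e.
12! = 479001600, and 479001600/e ≈ 176214840.93, so !12 = 176214841.

176214841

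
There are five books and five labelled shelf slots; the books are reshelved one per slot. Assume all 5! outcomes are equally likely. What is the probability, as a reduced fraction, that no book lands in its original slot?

11/30

Favorable outcomes: !5 = 44.
Total outcomes: 5! = 120.
Probability = 44/120 = 11/30.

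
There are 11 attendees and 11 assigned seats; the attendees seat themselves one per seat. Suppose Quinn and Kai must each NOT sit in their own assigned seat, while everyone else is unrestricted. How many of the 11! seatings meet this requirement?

Inclusion-exclusion on the 2 forbidden self-matches:
Σ_{j=0}^{2} (-1)^j C(2,j)(11-j)!
= C(2,0)·11! - C(2,1)·10! + C(2,2)·9!
= 39916800 - 7257600 + 362880
= 33022080

33022080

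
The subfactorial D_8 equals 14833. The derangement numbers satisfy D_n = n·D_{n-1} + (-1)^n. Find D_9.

133496

D_9 = 9·14833 - 1 = 133496.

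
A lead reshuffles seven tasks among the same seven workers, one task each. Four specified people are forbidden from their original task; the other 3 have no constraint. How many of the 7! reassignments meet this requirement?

2790

Inclusion-exclusion on the 4 forbidden self-matches:
Σ_{j=0}^{4} (-1)^j C(4,j)(7-j)!
= C(4,0)·7! - C(4,1)·6! + C(4,2)·5! - C(4,3)·4! + C(4,4)·3!
= 5040 - 2880 + 720 - 96 + 6
= 2790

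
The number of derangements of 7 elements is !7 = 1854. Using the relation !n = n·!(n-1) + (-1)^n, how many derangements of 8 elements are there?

!8 = 8·1854 + 1 = 14833.

14833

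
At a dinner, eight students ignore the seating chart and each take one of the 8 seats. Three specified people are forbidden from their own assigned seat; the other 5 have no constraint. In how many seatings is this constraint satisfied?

Let A_j be the event that the j-th constrained one is fixed. By inclusion-exclusion over the 3 events:
Σ_{j=0}^{3} (-1)^j C(3,j)(8-j)!
= C(3,0)·8! - C(3,1)·7! + C(3,2)·6! - C(3,3)·5!
= 40320 - 15120 + 2160 - 120
= 27240

27240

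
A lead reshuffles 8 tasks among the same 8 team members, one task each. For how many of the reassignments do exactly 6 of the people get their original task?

Choose which 6 of the 8 are fixed: C(8,6) = 28.
The remaining 2 must be deranged: !2 = 1.
Total: 28 × 1 = 28.

28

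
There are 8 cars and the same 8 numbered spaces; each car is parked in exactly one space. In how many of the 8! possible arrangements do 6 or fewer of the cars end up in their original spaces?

40319

Sum C(8,i)·!(8-i) for i = 0..6:
  i=0: C(8,0)·!8 = 1·14833 = 14833
  i=1: C(8,1)·!7 = 8·1854 = 14832
  i=2: C(8,2)·!6 = 28·265 = 7420
  i=3: C(8,3)·!5 = 56·44 = 2464
  i=4: C(8,4)·!4 = 70·9 = 630
  i=5: C(8,5)·!3 = 56·2 = 112
  i=6: C(8,6)·!2 = 28·1 = 28
Total = 40319.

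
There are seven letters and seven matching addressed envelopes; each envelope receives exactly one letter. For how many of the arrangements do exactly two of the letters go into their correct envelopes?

Pick the 2 fixed positions: C(7,2) = 21 ways.
The other 5 form a derangement: !5 = 44.
Total: 21 × 44 = 924.

924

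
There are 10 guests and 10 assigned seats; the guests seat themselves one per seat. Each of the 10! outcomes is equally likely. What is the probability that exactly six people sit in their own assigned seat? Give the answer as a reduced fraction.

1/1920

Favorable outcomes: C(10,6)·!4 = 210·9 = 1890.
Total outcomes: 10! = 3628800.
Probability = 1890/3628800 = 1/1920.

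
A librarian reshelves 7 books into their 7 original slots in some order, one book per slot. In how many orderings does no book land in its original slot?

Use !n = n·!(n-1) + (-1)^n.
!7 = 7·265 - 1 = 1854

1854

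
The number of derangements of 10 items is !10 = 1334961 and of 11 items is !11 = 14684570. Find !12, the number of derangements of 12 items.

!12 = (12-1)·(!11 + !10) = 11·(14684570 + 1334961) = 11·16019531 = 176214841.

176214841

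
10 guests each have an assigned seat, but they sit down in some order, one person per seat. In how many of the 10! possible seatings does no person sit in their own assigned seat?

1334961

The number of derangements of 10 is !10 = Σ_{k=0}^{10} (-1)^k·10!/k!
= 10! - 10!/1! + 10!/2! - 10!/3! + 10!/4! - 10!/5! + 10!/6! - 10!/7! + 10!/8! - 10!/9! + 10!/10!
= 3628800 - 3628800 + 1814400 - 604800 + 151200 - 30240 + 5040 - 720 + 90 - 10 + 1
= 1334961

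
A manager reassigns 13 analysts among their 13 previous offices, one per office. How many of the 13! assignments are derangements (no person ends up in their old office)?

2290792932

By inclusion-exclusion, !13 = Σ (-1)^k · 13!/k! for k=0..13
= 13! - 13!/1! + 13!/2! - 13!/3! + 13!/4! - 13!/5! + 13!/6! - 13!/7! + 13!/8! - 13!/9! + 13!/10! - 13!/11! + 13!/12! - 13!/13!
= 6227020800 - 6227020800 + 3113510400 - 1037836800 + 259459200 - 51891840 + 8648640 - 1235520 + 154440 - 17160 + 1716 - 156 + 13 - 1
= 2290792932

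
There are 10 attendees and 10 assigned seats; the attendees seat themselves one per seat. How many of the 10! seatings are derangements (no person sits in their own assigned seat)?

1334961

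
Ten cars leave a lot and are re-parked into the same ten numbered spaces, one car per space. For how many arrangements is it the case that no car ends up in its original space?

The number of derangements of 10 is !10 = Σ_{k=0}^{10} (-1)^k·10!/k!
= 10! - 10!/1! + 10!/2! - 10!/3! + 10!/4! - 10!/5! + 10!/6! - 10!/7! + 10!/8! - 10!/9! + 10!/10!
= 3628800 - 3628800 + 1814400 - 604800 + 151200 - 30240 + 5040 - 720 + 90 - 10 + 1
= 1334961

1334961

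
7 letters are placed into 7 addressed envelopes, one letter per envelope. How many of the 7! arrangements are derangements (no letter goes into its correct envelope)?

1854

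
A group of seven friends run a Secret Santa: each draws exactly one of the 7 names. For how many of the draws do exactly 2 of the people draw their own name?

924

Choose which 2 of the 7 are fixed: C(7,2) = 21.
The remaining 5 must be deranged: !5 = 44.
Total: 21 × 44 = 924.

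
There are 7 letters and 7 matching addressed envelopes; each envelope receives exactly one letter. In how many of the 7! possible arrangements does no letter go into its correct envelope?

1854

Use !n = n·!(n-1) + (-1)^n.
!7 = 7·265 - 1 = 1854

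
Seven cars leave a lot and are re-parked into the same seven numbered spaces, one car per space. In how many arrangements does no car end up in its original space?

1854

!7 is the nearest integer to 7!/e.
7! = 5040, and 5040/e ≈ 1854.11, so !7 = 1854.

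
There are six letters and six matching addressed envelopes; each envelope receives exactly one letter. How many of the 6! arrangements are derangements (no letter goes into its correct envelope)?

By inclusion-exclusion, !6 = Σ (-1)^k · 6!/k! for k=0..6
= 6! - 6!/1! + 6!/2! - 6!/3! + 6!/4! - 6!/5! + 6!/6!
= 720 - 720 + 360 - 120 + 30 - 6 + 1
= 265

265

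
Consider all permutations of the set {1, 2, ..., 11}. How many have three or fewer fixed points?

Sum C(11,i)·!(11-i) for i = 0..3:
  i=0: C(11,0)·!11 = 1·14684570 = 14684570
  i=1: C(11,1)·!10 = 11·1334961 = 14684571
  i=2: C(11,2)·!9 = 55·133496 = 7342280
  i=3: C(11,3)·!8 = 165·14833 = 2447445
Total = 39158866.

39158866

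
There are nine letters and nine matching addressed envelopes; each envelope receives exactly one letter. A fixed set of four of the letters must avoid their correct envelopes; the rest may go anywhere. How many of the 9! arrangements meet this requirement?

Inclusion-exclusion on the 4 forbidden self-matches:
Σ_{j=0}^{4} (-1)^j C(4,j)(9-j)!
= C(4,0)·9! - C(4,1)·8! + C(4,2)·7! - C(4,3)·6! + C(4,4)·5!
= 362880 - 161280 + 30240 - 2880 + 120
= 229080

229080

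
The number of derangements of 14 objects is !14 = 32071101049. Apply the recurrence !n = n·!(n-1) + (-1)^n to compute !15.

481066515734

!15 = 15·32071101049 - 1 = 481066515734.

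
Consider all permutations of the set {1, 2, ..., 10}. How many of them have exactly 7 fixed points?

240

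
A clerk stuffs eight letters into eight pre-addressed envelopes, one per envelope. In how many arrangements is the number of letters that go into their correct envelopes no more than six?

# with exactly i fixed is C(8,i)·!(8-i); sum over i=0..6:
  i=0: C(8,0)·!8 = 1·14833 = 14833
  i=1: C(8,1)·!7 = 8·1854 = 14832
  i=2: C(8,2)·!6 = 28·265 = 7420
  i=3: C(8,3)·!5 = 56·44 = 2464
  i=4: C(8,4)·!4 = 70·9 = 630
  i=5: C(8,5)·!3 = 56·2 = 112
  i=6: C(8,6)·!2 = 28·1 = 28
Total = 40319.

40319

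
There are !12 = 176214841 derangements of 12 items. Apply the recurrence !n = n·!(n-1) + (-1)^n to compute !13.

!13 = 13·176214841 - 1 = 2290792932.

2290792932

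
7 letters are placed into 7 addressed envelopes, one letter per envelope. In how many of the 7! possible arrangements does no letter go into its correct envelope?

The number of derangements of 7 is !7 = Σ_{k=0}^{7} (-1)^k·7!/k!
= 7! - 7!/1! + 7!/2! - 7!/3! + 7!/4! - 7!/5! + 7!/6! - 7!/7!
= 5040 - 5040 + 2520 - 840 + 210 - 42 + 7 - 1
= 1854

1854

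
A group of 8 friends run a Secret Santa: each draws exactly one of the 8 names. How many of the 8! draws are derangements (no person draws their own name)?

!8 is the nearest integer to 8!/e.
8! = 40320, and 40320/e ≈ 14832.90, so !8 = 14833.

14833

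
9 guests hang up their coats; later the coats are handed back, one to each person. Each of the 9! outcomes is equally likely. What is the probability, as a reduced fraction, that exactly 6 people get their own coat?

1/2160

Favorable outcomes: C(9,6)·!3 = 84·2 = 168.
Total outcomes: 9! = 362880.
Probability = 168/362880 = 1/2160.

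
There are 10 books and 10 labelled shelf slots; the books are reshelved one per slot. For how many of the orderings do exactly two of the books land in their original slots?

Pick the 2 fixed positions: C(10,2) = 45 ways.
The remaining 8 must be deranged: !8 = 14833.
Total: 45 × 14833 = 667485.

667485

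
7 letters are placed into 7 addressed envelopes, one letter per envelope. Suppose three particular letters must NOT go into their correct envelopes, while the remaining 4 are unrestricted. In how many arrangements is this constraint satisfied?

3216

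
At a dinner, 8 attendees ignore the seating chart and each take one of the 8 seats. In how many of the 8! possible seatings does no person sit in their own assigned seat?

!8 = 8! · Σ_{k=0}^{8} (-1)^k/k!
= 8! - 8!/1! + 8!/2! - 8!/3! + 8!/4! - 8!/5! + 8!/6! - 8!/7! + 8!/8!
= 40320 - 40320 + 20160 - 6720 + 1680 - 336 + 56 - 8 + 1
= 14833

14833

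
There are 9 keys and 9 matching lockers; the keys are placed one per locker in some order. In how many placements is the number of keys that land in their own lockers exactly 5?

Choose which 5 of the 9 are fixed: C(9,5) = 126.
The other 4 form a derangement: !4 = 9.
Total: 126 × 9 = 1134.

1134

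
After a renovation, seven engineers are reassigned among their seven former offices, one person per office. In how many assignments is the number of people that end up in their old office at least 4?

92

# with exactly i fixed is C(7,i)·!(7-i); sum over i=4..7:
  i=4: C(7,4)·!3 = 35·2 = 70
  i=5: C(7,5)·!2 = 21·1 = 21
  i=6: C(7,6)·!1 = 7·0 = 0
  i=7: C(7,7)·!0 = 1·1 = 1
Total = 92.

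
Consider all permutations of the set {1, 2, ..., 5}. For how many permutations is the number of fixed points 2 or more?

31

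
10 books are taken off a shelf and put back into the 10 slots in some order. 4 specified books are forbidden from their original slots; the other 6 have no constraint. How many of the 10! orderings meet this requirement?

Let A_j be the event that the j-th constrained one is fixed. By inclusion-exclusion over the 4 events:
Σ_{j=0}^{4} (-1)^j C(4,j)(10-j)!
= C(4,0)·10! - C(4,1)·9! + C(4,2)·8! - C(4,3)·7! + C(4,4)·6!
= 3628800 - 1451520 + 241920 - 20160 + 720
= 2399760

2399760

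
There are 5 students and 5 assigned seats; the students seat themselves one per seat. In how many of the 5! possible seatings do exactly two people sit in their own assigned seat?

20

Choose which 2 of the 5 are fixed: C(5,2) = 10.
The other 3 form a derangement: !3 = 2.
Total: 10 × 2 = 20.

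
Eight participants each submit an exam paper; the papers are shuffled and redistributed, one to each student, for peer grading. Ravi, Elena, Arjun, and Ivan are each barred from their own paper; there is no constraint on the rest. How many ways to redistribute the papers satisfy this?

24024

Let A_j be the event that the j-th constrained one is fixed. By inclusion-exclusion over the 4 events:
Σ_{j=0}^{4} (-1)^j C(4,j)(8-j)!
= C(4,0)·8! - C(4,1)·7! + C(4,2)·6! - C(4,3)·5! + C(4,4)·4!
= 40320 - 20160 + 4320 - 480 + 24
= 24024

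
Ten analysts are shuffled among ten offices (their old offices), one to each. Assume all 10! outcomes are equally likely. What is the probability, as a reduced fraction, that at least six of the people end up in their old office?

17/28350

Favorable outcomes: Σ_{i≥6} C(10,i)·!(10-i) = 210·9 + 120·2 + 45·1 + 10·0 + 1·1 = 2176.
Total outcomes: 10! = 3628800.
Probability = 2176/3628800 = 17/28350.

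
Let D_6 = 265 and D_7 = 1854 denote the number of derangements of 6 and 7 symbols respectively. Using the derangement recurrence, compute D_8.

14833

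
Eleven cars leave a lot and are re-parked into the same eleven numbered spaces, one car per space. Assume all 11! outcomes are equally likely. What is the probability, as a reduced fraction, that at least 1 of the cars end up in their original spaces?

Favorable outcomes: Σ_{i≥1} C(11,i)·!(11-i) = 11·1334961 + 55·133496 + 165·14833 + 330·1854 + 462·265 + 462·44 + 330·9 + 165·2 + 55·1 + 11·0 + 1·1 = 25232230.
Total outcomes: 11! = 39916800.
Probability = 25232230/39916800 = 2523223/3991680.

2523223/3991680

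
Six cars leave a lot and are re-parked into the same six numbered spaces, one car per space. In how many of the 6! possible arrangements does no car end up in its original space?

265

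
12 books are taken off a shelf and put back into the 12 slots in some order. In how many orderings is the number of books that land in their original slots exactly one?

176214840

Choose which one of the 12 is fixed: C(12,1) = 12.
The other 11 form a derangement: !11 = 14684570.
Total: 12 × 14684570 = 176214840.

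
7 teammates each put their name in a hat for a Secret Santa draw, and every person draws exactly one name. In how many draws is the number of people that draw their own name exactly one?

1855

Choose which one of the 7 is fixed: C(7,1) = 7.
The other 6 form a derangement: !6 = 265.
Total: 7 × 265 = 1855.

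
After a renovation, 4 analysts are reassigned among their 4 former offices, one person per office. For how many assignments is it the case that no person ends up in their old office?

By inclusion-exclusion, !4 = Σ (-1)^k · 4!/k! for k=0..4
= 4! - 4!/1! + 4!/2! - 4!/3! + 4!/4!
= 24 - 24 + 12 - 4 + 1
= 9

9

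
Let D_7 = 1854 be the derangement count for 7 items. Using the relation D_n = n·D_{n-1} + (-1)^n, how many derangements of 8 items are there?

14833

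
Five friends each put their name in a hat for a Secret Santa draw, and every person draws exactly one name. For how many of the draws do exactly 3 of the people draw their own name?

10

Pick the 3 fixed positions: C(5,3) = 10 ways.
The other 2 form a derangement: !2 = 1.
Total: 10 × 1 = 10.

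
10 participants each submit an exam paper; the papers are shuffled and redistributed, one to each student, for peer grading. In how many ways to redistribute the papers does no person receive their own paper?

The subfactorial !10 = [10!/e] (nearest integer).
10! = 3628800, and 3628800/e ≈ 1334960.92, so !10 = 1334961.

1334961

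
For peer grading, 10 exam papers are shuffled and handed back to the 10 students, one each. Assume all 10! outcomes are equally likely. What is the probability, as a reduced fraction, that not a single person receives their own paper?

Favorable outcomes: !10 = 1334961.
Total outcomes: 10! = 3628800.
Probability = 1334961/3628800 = 16481/44800.

16481/44800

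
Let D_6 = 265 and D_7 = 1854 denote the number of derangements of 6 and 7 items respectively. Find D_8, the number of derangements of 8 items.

14833

D_8 = (8-1)·(D_7 + D_6) = 7·(1854 + 265) = 7·2119 = 14833.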